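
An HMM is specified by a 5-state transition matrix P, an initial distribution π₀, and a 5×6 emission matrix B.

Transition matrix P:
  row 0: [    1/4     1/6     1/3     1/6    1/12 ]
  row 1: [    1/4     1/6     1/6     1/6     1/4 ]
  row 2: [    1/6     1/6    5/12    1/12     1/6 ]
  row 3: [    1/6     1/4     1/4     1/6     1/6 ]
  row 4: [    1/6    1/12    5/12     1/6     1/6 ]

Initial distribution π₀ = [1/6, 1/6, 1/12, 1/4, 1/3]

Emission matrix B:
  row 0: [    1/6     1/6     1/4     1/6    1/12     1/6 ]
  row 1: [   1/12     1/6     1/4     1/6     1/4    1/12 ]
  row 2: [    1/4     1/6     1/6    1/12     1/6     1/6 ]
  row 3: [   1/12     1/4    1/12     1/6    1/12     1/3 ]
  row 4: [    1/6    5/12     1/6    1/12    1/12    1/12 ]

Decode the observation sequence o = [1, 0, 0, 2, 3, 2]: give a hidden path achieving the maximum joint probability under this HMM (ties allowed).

t=0: δ = [2.778e-02, 2.778e-02, 1.389e-02, 6.250e-02, 1.389e-01]  (obs o_0=1)
t=1: δ = [3.858e-03, 1.302e-03, 1.447e-02, 1.929e-03, 3.858e-03]  ψ = [4, 3, 4, 4, 4]  (obs o_1=0)
t=2: δ = [4.019e-04, 2.009e-04, 1.507e-03, 1.005e-04, 4.019e-04]  ψ = [2, 2, 2, 2, 2]  (obs o_2=0)
t=3: δ = [6.279e-05, 6.279e-05, 1.047e-04, 1.047e-05, 4.186e-05]  ψ = [2, 2, 2, 2, 2]  (obs o_3=2)
t=4: δ = [2.907e-06, 2.907e-06, 3.634e-06, 1.744e-06, 1.454e-06]  ψ = [2, 2, 2, 0, 2]  (obs o_4=3)
t=5: δ = [1.817e-07, 1.514e-07, 2.524e-07, 4.038e-08, 1.211e-07]  ψ = [0, 2, 2, 0, 1]  (obs o_5=2)
backtrack: best end state = 2; path = [4, 2, 2, 2, 2, 2]

path = [4, 2, 2, 2, 2, 2]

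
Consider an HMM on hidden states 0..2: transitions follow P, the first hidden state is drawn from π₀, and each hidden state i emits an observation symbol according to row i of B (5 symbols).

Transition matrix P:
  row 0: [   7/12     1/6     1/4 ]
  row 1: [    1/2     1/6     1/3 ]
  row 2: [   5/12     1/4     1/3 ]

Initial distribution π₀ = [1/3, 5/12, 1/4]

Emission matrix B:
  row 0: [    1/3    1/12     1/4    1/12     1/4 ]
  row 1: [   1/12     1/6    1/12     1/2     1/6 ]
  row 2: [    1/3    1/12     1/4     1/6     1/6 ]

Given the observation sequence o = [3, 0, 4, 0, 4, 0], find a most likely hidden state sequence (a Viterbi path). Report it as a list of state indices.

path = [1, 0, 0, 0, 0, 0]

t=0: δ = [2.778e-02, 2.083e-01, 4.167e-02]  (obs o_0=3)
t=1: δ = [3.472e-02, 2.894e-03, 2.315e-02]  ψ = [1, 1, 1]  (obs o_1=0)
t=2: δ = [5.064e-03, 9.645e-04, 1.447e-03]  ψ = [0, 0, 0]  (obs o_2=4)
t=3: δ = [9.846e-04, 7.033e-05, 4.220e-04]  ψ = [0, 0, 0]  (obs o_3=0)
t=4: δ = [1.436e-04, 2.735e-05, 4.103e-05]  ψ = [0, 0, 0]  (obs o_4=4)
t=5: δ = [2.792e-05, 1.994e-06, 1.197e-05]  ψ = [0, 0, 0]  (obs o_5=0)
backtrack: best end state = 0; path = [1, 0, 0, 0, 0, 0]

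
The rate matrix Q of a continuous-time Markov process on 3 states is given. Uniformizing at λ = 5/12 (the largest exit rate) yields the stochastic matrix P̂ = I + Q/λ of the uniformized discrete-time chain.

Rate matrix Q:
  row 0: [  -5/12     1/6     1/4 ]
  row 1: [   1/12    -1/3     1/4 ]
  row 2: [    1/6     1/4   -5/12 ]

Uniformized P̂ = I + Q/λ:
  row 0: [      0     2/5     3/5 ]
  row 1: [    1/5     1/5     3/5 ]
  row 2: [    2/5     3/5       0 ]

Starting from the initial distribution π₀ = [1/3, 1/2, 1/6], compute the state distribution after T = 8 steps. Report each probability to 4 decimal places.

t=0: π = [0.3333, 0.5000, 0.1667]
t=1: π = [0.1667, 0.3333, 0.5000]
t=2: π = [0.2667, 0.4333, 0.3000]
t=3: π = [0.2067, 0.3733, 0.4200]
t=4: π = [0.2427, 0.4093, 0.3480]
t=5: π = [0.2211, 0.3877, 0.3912]
t=6: π = [0.2340, 0.4007, 0.3653]
t=7: π = [0.2263, 0.3929, 0.3808]
t=8: π = [0.2309, 0.3976, 0.3715]

π = [0.2309, 0.3976, 0.3715]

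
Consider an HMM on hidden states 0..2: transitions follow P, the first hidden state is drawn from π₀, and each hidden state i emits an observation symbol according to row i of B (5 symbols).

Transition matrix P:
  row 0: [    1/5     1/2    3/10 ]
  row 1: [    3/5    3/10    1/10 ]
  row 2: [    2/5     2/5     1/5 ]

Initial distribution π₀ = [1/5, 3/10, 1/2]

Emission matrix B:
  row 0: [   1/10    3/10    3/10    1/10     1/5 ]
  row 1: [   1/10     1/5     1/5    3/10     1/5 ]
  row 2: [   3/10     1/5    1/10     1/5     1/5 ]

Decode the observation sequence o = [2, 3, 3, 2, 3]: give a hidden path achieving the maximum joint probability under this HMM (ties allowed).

t=0: δ = [6.000e-02, 6.000e-02, 5.000e-02]  (obs o_0=2)
t=1: δ = [3.600e-03, 9.000e-03, 3.600e-03]  ψ = [1, 0, 0]  (obs o_1=3)
t=2: δ = [5.400e-04, 8.100e-04, 2.160e-04]  ψ = [1, 1, 0]  (obs o_2=3)
t=3: δ = [1.458e-04, 5.400e-05, 1.620e-05]  ψ = [1, 0, 0]  (obs o_3=2)
t=4: δ = [3.240e-06, 2.187e-05, 8.748e-06]  ψ = [1, 0, 0]  (obs o_4=3)
backtrack: best end state = 1; path = [0, 1, 1, 0, 1]

path = [0, 1, 1, 0, 1]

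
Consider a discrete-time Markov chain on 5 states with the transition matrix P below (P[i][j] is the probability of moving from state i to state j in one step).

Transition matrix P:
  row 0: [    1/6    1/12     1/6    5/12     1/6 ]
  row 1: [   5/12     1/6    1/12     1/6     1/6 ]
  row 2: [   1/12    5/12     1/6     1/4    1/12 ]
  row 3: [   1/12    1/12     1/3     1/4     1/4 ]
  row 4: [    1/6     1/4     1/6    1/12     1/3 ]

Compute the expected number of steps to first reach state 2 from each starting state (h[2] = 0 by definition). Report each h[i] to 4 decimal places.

h = [5.0079, 5.6504, 0.0000, 4.3213, 5.4110]

First-step conditioning: h[2] = 0; for i ≠ 2, h[i] = 1 + Σ_k P[i][k]·h[k].
  h[0] = 1 + 1/6·h[0] + 1/12·h[1] + 5/12·h[3] + 1/6·h[4]
  h[1] = 1 + 5/12·h[0] + 1/6·h[1] + 1/6·h[3] + 1/6·h[4]
  h[3] = 1 + 1/12·h[0] + 1/12·h[1] + 1/4·h[3] + 1/4·h[4]
  h[4] = 1 + 1/6·h[0] + 1/4·h[1] + 1/12·h[3] + 1/3·h[4]
Solving the 4×4 linear system over states ≠ 2 gives exactly h = [636/127, 3588/635, 0, 2744/635, 3436/635] (h[2] = 0 is the target).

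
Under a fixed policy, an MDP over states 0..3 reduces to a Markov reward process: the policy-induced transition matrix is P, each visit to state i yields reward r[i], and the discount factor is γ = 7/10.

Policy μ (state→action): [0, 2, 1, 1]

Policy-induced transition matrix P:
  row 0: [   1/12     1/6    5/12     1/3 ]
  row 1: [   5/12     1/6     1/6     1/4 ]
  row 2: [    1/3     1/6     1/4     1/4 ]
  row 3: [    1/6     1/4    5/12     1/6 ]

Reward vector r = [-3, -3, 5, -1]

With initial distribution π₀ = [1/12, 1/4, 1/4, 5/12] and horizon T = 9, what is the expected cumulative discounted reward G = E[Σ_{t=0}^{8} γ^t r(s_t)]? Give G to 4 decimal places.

G = -0.1577

t=0: π = [0.0833, 0.2500, 0.2500, 0.4167], E[r] = -0.1667, γ^t·E[r] = -0.166667, running G = -0.166667
t=1: π = [0.2639, 0.2014, 0.3125, 0.2222], E[r] = -0.0556, γ^t·E[r] = -0.038889, running G = -0.205556
t=2: π = [0.2471, 0.1852, 0.3142, 0.2535], E[r] = 0.0208, γ^t·E[r] = 0.010208, running G = -0.195347
t=3: π = [0.2447, 0.1878, 0.3180, 0.2495], E[r] = 0.0429, γ^t·E[r] = 0.014722, running G = -0.180625
t=4: π = [0.2462, 0.1875, 0.3167, 0.2496], E[r] = 0.0330, γ^t·E[r] = 0.007916, running G = -0.172709
t=5: π = [0.2458, 0.1875, 0.3170, 0.2497], E[r] = 0.0356, γ^t·E[r] = 0.005977, running G = -0.166732
t=6: π = [0.2459, 0.1875, 0.3170, 0.2497], E[r] = 0.0351, γ^t·E[r] = 0.004125, running G = -0.162608
t=7: π = [0.2459, 0.1875, 0.3170, 0.2497], E[r] = 0.0351, γ^t·E[r] = 0.002893, running G = -0.159714
t=8: π = [0.2459, 0.1875, 0.3170, 0.2497], E[r] = 0.0351, γ^t·E[r] = 0.002025, running G = -0.157690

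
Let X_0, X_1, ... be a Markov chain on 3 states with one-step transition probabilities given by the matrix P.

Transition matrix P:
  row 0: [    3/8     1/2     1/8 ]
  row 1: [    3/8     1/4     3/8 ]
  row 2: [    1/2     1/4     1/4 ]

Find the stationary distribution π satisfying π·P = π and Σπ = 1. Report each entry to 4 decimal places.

Balance equations π_j = Σ_i π_i·P[i][j]:
  π_0 = 3/8·π_0 + 3/8·π_1 + 1/2·π_2
  π_1 = 1/2·π_0 + 1/4·π_1 + 1/4·π_2
  normalize: π_0 + π_1 + π_2 = 1
Solving the linear system gives exactly π = [15/37, 13/37, 9/37].

π = [0.4054, 0.3514, 0.2432]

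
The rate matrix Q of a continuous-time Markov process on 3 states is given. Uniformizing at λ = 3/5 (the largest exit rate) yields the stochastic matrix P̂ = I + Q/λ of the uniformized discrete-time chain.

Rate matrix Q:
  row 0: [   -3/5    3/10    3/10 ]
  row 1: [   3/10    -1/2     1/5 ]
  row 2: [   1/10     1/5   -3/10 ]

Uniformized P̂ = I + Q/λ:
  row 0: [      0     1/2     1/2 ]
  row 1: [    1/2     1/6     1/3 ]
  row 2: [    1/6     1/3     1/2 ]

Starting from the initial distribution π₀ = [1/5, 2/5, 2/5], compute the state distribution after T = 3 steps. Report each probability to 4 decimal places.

t=0: π = [0.2000, 0.4000, 0.4000]
t=1: π = [0.2667, 0.3000, 0.4333]
t=2: π = [0.2222, 0.3278, 0.4500]
t=3: π = [0.2389, 0.3157, 0.4454]

π = [0.2389, 0.3157, 0.4454]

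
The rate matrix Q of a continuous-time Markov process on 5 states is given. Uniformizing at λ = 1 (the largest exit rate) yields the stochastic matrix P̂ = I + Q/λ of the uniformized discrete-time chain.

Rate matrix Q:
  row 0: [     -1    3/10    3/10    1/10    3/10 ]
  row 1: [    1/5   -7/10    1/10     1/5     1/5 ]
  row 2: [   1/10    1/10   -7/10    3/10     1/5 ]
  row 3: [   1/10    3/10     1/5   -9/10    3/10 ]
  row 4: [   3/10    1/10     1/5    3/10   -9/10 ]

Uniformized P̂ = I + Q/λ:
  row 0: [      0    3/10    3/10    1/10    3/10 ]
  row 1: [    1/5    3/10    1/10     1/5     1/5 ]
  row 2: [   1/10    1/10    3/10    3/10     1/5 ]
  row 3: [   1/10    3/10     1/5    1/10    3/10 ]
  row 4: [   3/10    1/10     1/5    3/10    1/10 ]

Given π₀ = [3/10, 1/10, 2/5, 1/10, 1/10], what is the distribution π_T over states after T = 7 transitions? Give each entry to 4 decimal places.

t=0: π = [0.3000, 0.1000, 0.4000, 0.1000, 0.1000]
t=1: π = [0.1000, 0.2000, 0.2600, 0.2100, 0.2300]
t=2: π = [0.1560, 0.2020, 0.2160, 0.2180, 0.2080]
t=3: π = [0.1462, 0.2152, 0.2170, 0.2050, 0.2166]
t=4: π = [0.1502, 0.2133, 0.2148, 0.2082, 0.2135]
t=5: π = [0.1490, 0.2143, 0.2152, 0.2070, 0.2145]
t=6: π = [0.1494, 0.2141, 0.2150, 0.2074, 0.2141]
t=7: π = [0.1493, 0.2142, 0.2150, 0.2072, 0.2143]

π = [0.1493, 0.2142, 0.2150, 0.2072, 0.2143]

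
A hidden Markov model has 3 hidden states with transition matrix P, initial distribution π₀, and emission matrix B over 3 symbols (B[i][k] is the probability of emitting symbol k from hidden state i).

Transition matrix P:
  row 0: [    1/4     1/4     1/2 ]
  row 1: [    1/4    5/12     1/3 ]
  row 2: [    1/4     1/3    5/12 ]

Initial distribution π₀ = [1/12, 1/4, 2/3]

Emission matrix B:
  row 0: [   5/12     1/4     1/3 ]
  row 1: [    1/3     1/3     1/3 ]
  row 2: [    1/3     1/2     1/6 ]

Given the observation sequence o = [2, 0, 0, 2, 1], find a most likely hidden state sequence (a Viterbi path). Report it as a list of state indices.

path = [2, 2, 2, 0, 2]

t=0: δ = [2.778e-02, 8.333e-02, 1.111e-01]  (obs o_0=2)
t=1: δ = [1.157e-02, 1.235e-02, 1.543e-02]  ψ = [2, 2, 2]  (obs o_1=0)
t=2: δ = [1.608e-03, 1.715e-03, 2.143e-03]  ψ = [2, 1, 2]  (obs o_2=0)
t=3: δ = [1.786e-04, 2.381e-04, 1.488e-04]  ψ = [2, 1, 2]  (obs o_3=2)
t=4: δ = [1.488e-05, 3.308e-05, 4.465e-05]  ψ = [1, 1, 0]  (obs o_4=1)
backtrack: best end state = 2; path = [2, 2, 2, 0, 2]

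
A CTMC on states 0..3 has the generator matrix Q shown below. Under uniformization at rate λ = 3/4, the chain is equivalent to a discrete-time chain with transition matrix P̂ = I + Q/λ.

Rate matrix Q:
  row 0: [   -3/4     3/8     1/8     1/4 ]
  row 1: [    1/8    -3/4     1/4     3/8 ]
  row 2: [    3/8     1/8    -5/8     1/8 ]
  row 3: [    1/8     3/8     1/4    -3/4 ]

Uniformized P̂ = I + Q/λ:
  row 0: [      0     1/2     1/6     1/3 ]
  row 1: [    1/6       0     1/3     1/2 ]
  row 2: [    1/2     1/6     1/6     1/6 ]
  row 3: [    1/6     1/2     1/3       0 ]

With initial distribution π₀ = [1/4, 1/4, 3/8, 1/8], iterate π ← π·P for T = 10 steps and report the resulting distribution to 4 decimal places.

π = [0.2157, 0.2768, 0.2549, 0.2527]

t=0: π = [0.2500, 0.2500, 0.3750, 0.1250]
t=1: π = [0.2500, 0.2500, 0.2292, 0.2708]
t=2: π = [0.2014, 0.2986, 0.2535, 0.2465]
t=3: π = [0.2176, 0.2662, 0.2575, 0.2587]
t=4: π = [0.2162, 0.2811, 0.2541, 0.2486]
t=5: π = [0.2153, 0.2748, 0.2549, 0.2550]
t=6: π = [0.2158, 0.2776, 0.2550, 0.2516]
t=7: π = [0.2157, 0.2762, 0.2549, 0.2532]
t=8: π = [0.2157, 0.2769, 0.2549, 0.2525]
t=9: π = [0.2157, 0.2766, 0.2549, 0.2528]
t=10: π = [0.2157, 0.2768, 0.2549, 0.2527]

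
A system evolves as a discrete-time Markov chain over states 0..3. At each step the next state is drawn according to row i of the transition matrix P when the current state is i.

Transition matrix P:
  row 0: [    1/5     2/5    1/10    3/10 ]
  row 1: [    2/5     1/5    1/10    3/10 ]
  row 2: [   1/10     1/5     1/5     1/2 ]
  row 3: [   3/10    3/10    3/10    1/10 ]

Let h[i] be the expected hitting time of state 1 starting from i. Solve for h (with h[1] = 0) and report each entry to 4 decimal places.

First-step conditioning: h[1] = 0; for i ≠ 1, h[i] = 1 + Σ_k P[i][k]·h[k].
  h[0] = 1 + 1/5·h[0] + 1/10·h[2] + 3/10·h[3]
  h[2] = 1 + 1/10·h[0] + 1/5·h[2] + 1/2·h[3]
  h[3] = 1 + 3/10·h[0] + 3/10·h[2] + 1/10·h[3]
Solving the 3×3 linear system over states ≠ 1 gives exactly h = [80/27, 0, 100/27, 10/3] (h[1] = 0 is the target).

h = [2.9630, 0.0000, 3.7037, 3.3333]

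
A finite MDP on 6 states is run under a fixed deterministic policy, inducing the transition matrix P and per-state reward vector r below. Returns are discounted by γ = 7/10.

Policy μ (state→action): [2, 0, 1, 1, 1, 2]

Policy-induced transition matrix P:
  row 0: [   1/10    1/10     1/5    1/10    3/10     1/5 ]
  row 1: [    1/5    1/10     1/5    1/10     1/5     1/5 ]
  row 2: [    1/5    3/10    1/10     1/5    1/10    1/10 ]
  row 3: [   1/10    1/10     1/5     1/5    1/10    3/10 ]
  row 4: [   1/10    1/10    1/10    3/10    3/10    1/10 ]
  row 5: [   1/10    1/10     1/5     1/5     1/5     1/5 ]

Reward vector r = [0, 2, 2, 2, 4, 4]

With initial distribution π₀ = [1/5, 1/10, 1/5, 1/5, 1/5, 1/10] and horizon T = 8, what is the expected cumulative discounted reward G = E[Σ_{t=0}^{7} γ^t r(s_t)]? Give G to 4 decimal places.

G = 7.5550

t=0: π = [0.2000, 0.1000, 0.2000, 0.2000, 0.2000, 0.1000], E[r] = 2.2000, γ^t·E[r] = 2.200000, running G = 2.200000
t=1: π = [0.1300, 0.1400, 0.1600, 0.1900, 0.2000, 0.1800], E[r] = 2.5000, γ^t·E[r] = 1.750000, running G = 3.950000
t=2: π = [0.1300, 0.1320, 0.1640, 0.1930, 0.1980, 0.1830], E[r] = 2.5020, γ^t·E[r] = 1.225980, running G = 5.175980
t=3: π = [0.1296, 0.1328, 0.1638, 0.1936, 0.1971, 0.1831], E[r] = 2.5012, γ^t·E[r] = 0.857912, running G = 6.033892
t=4: π = [0.1297, 0.1328, 0.1639, 0.1935, 0.1969, 0.1833], E[r] = 2.5011, γ^t·E[r] = 0.600509, running G = 6.634401
t=5: π = [0.1297, 0.1328, 0.1639, 0.1935, 0.1969, 0.1833], E[r] = 2.5010, γ^t·E[r] = 0.420349, running G = 7.054750
t=6: π = [0.1297, 0.1328, 0.1639, 0.1934, 0.1969, 0.1833], E[r] = 2.5010, γ^t·E[r] = 0.294243, running G = 7.348993
t=7: π = [0.1297, 0.1328, 0.1639, 0.1934, 0.1969, 0.1833], E[r] = 2.5010, γ^t·E[r] = 0.205970, running G = 7.554963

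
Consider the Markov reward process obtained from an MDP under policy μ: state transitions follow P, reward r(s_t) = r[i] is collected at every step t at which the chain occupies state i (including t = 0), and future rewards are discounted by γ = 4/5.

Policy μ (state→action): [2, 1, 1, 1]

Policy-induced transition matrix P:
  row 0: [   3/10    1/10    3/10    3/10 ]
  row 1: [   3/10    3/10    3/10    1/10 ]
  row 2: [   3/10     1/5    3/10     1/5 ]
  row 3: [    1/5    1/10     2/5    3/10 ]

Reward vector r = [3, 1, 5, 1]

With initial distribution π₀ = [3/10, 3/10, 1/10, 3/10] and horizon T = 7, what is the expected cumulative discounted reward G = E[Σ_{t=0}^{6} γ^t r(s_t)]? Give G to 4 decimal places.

t=0: π = [0.3000, 0.3000, 0.1000, 0.3000], E[r] = 2.0000, γ^t·E[r] = 2.000000, running G = 2.000000
t=1: π = [0.2700, 0.1700, 0.3300, 0.2300], E[r] = 2.8600, γ^t·E[r] = 2.288000, running G = 4.288000
t=2: π = [0.2770, 0.1670, 0.3230, 0.2330], E[r] = 2.8460, γ^t·E[r] = 1.821440, running G = 6.109440
t=3: π = [0.2767, 0.1657, 0.3233, 0.2343], E[r] = 2.8466, γ^t·E[r] = 1.457459, running G = 7.566899
t=4: π = [0.2766, 0.1655, 0.3234, 0.2345], E[r] = 2.8469, γ^t·E[r] = 1.166074, running G = 8.732973
t=5: π = [0.2765, 0.1654, 0.3235, 0.2346], E[r] = 2.8469, γ^t·E[r] = 0.932874, running G = 9.665847
t=6: π = [0.2765, 0.1654, 0.3235, 0.2346], E[r] = 2.8469, γ^t·E[r] = 0.746301, running G = 10.412148

G = 10.4121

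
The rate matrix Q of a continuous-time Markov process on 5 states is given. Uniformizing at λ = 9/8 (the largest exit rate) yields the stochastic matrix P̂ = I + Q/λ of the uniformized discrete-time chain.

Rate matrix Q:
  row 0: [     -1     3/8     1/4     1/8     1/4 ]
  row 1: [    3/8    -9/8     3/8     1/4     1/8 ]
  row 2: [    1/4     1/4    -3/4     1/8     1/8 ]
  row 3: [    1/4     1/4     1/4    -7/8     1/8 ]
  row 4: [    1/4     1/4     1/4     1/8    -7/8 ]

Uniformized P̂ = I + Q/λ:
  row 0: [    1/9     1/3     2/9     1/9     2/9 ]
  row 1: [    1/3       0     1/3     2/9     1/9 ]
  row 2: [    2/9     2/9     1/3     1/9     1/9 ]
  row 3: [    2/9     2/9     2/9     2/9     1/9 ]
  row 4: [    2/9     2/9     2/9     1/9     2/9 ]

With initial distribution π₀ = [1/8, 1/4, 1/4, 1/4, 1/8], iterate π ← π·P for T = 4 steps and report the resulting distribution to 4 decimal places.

π = [0.2198, 0.2024, 0.2751, 0.1501, 0.1526]

t=0: π = [0.1250, 0.2500, 0.2500, 0.2500, 0.1250]
t=1: π = [0.2361, 0.1806, 0.2778, 0.1667, 0.1389]
t=2: π = [0.2160, 0.2083, 0.2731, 0.1497, 0.1528]
t=3: π = [0.2214, 0.1999, 0.2757, 0.1509, 0.1521]
t=4: π = [0.2198, 0.2024, 0.2751, 0.1501, 0.1526]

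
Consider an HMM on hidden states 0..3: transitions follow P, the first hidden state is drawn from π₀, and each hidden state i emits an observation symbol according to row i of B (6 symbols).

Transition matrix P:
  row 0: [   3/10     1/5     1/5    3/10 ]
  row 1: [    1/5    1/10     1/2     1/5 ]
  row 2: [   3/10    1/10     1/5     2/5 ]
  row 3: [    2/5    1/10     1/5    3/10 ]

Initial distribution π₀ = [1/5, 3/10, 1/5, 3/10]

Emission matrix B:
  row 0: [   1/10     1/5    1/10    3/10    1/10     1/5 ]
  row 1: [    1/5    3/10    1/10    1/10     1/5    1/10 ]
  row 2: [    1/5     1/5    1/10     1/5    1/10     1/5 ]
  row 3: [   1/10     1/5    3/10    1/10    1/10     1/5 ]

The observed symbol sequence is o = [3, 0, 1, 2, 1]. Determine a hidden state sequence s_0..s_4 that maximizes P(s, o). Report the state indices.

path = [0, 1, 2, 3, 0]

t=0: δ = [6.000e-02, 3.000e-02, 4.000e-02, 3.000e-02]  (obs o_0=3)
t=1: δ = [1.800e-03, 2.400e-03, 3.000e-03, 1.800e-03]  ψ = [0, 0, 1, 0]  (obs o_1=0)
t=2: δ = [1.800e-04, 1.080e-04, 2.400e-04, 2.400e-04]  ψ = [2, 0, 1, 2]  (obs o_2=1)
t=3: δ = [9.600e-06, 3.600e-06, 5.400e-06, 2.880e-05]  ψ = [3, 0, 1, 2]  (obs o_3=2)
t=4: δ = [2.304e-06, 8.640e-07, 1.152e-06, 1.728e-06]  ψ = [3, 3, 3, 3]  (obs o_4=1)
backtrack: best end state = 0; path = [0, 1, 2, 3, 0]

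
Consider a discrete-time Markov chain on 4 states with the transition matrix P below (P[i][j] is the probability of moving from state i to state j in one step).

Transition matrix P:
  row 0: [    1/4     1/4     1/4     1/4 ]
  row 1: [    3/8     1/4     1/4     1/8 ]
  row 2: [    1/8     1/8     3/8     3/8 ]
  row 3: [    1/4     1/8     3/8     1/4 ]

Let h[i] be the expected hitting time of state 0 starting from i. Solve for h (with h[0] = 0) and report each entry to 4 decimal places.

First-step conditioning: h[0] = 0; for i ≠ 0, h[i] = 1 + Σ_k P[i][k]·h[k].
  h[1] = 1 + 1/4·h[1] + 1/4·h[2] + 1/8·h[3]
  h[2] = 1 + 1/8·h[1] + 3/8·h[2] + 3/8·h[3]
  h[3] = 1 + 1/8·h[1] + 3/8·h[2] + 1/4·h[3]
Solving the 3×3 linear system over states ≠ 0 gives exactly h = [0, 94/25, 126/25, 112/25] (h[0] = 0 is the target).

h = [0.0000, 3.7600, 5.0400, 4.4800]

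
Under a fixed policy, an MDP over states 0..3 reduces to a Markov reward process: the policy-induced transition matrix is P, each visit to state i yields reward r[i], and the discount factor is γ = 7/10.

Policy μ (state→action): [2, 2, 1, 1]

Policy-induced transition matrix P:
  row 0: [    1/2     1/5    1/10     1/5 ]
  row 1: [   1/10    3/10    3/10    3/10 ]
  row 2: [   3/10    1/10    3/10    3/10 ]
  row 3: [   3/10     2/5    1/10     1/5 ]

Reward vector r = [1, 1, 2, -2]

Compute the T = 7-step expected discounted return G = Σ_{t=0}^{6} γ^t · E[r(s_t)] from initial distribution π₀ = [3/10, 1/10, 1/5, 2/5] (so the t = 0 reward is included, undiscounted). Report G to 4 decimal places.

G = 0.9488

t=0: π = [0.3000, 0.1000, 0.2000, 0.4000], E[r] = 0.0000, γ^t·E[r] = 0.000000, running G = 0.000000
t=1: π = [0.3400, 0.2700, 0.1600, 0.2300], E[r] = 0.4700, γ^t·E[r] = 0.329000, running G = 0.329000
t=2: π = [0.3140, 0.2570, 0.1860, 0.2430], E[r] = 0.4570, γ^t·E[r] = 0.223930, running G = 0.552930
t=3: π = [0.3114, 0.2557, 0.1886, 0.2443], E[r] = 0.4557, γ^t·E[r] = 0.156305, running G = 0.709235
t=4: π = [0.3111, 0.2556, 0.1889, 0.2444], E[r] = 0.4556, γ^t·E[r] = 0.109382, running G = 0.818617
t=5: π = [0.3111, 0.2556, 0.1889, 0.2444], E[r] = 0.4556, γ^t·E[r] = 0.076565, running G = 0.895183
t=6: π = [0.3111, 0.2556, 0.1889, 0.2444], E[r] = 0.4556, γ^t·E[r] = 0.053596, running G = 0.948779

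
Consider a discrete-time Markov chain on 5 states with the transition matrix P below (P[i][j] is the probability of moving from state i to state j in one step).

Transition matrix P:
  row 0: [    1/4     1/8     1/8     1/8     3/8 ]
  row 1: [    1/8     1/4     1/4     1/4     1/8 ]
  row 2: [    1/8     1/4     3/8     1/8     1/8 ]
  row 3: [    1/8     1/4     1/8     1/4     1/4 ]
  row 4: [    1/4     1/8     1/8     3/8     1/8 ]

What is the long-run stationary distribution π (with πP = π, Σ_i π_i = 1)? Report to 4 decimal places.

Balance equations π_j = Σ_i π_i·P[i][j]:
  π_0 = 1/4·π_0 + 1/8·π_1 + 1/8·π_2 + 1/8·π_3 + 1/4·π_4
  π_1 = 1/8·π_0 + 1/4·π_1 + 1/4·π_2 + 1/4·π_3 + 1/8·π_4
  π_2 = 1/8·π_0 + 1/4·π_1 + 3/8·π_2 + 1/8·π_3 + 1/8·π_4
  π_3 = 1/8·π_0 + 1/4·π_1 + 1/8·π_2 + 1/4·π_3 + 3/8·π_4
  normalize: π_0 + π_1 + π_2 + π_3 + π_4 = 1
Solving the linear system gives exactly π = [499/2920, 149/730, 293/1460, 333/1460, 573/2920].

π = [0.1709, 0.2041, 0.2007, 0.2281, 0.1962]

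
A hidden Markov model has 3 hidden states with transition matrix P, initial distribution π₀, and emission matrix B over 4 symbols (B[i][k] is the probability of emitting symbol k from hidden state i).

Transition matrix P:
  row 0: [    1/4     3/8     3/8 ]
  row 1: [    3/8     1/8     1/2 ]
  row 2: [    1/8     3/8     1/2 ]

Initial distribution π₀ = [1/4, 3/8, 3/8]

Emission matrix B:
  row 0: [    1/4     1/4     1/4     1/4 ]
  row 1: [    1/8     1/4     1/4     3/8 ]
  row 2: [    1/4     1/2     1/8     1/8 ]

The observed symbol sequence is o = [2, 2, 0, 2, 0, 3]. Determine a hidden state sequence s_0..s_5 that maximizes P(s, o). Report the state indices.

t=0: δ = [6.250e-02, 9.375e-02, 4.688e-02]  (obs o_0=2)
t=1: δ = [8.789e-03, 5.859e-03, 5.859e-03]  ψ = [1, 0, 1]  (obs o_1=2)
t=2: δ = [5.493e-04, 4.120e-04, 8.240e-04]  ψ = [0, 0, 0]  (obs o_2=0)
t=3: δ = [3.862e-05, 7.725e-05, 5.150e-05]  ψ = [1, 2, 2]  (obs o_3=2)
t=4: δ = [7.242e-06, 2.414e-06, 9.656e-06]  ψ = [1, 2, 1]  (obs o_4=0)
t=5: δ = [4.526e-07, 1.358e-06, 6.035e-07]  ψ = [0, 2, 2]  (obs o_5=3)
backtrack: best end state = 1; path = [1, 0, 2, 1, 2, 1]

path = [1, 0, 2, 1, 2, 1]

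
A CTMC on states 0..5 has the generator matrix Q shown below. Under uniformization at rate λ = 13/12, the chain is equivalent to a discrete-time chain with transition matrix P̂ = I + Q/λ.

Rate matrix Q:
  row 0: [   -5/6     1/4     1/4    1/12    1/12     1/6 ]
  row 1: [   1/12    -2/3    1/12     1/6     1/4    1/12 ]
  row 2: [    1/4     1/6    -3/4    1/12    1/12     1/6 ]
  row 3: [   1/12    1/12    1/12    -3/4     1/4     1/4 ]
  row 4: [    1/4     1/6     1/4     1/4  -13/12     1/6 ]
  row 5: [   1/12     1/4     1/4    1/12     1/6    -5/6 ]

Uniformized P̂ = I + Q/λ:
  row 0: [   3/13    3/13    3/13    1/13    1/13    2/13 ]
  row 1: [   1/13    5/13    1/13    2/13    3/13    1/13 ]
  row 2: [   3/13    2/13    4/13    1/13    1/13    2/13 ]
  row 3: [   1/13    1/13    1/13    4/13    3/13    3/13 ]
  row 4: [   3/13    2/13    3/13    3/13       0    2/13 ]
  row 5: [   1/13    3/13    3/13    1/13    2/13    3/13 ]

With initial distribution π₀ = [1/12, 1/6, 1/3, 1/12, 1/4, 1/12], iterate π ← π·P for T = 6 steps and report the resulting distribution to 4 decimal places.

π = [0.1499, 0.2163, 0.1892, 0.1486, 0.1350, 0.1610]

t=0: π = [0.0833, 0.1667, 0.3333, 0.0833, 0.2500, 0.0833]
t=1: π = [0.1795, 0.1987, 0.2179, 0.1474, 0.1026, 0.1538]
t=2: π = [0.1538, 0.2140, 0.1943, 0.1420, 0.1341, 0.1617]
t=3: π = [0.1511, 0.2166, 0.1909, 0.1468, 0.1338, 0.1607]
t=4: π = [0.1501, 0.2165, 0.1896, 0.1480, 0.1349, 0.1608]
t=5: π = [0.1499, 0.2163, 0.1893, 0.1485, 0.1350, 0.1610]
t=6: π = [0.1499, 0.2163, 0.1892, 0.1486, 0.1350, 0.1610]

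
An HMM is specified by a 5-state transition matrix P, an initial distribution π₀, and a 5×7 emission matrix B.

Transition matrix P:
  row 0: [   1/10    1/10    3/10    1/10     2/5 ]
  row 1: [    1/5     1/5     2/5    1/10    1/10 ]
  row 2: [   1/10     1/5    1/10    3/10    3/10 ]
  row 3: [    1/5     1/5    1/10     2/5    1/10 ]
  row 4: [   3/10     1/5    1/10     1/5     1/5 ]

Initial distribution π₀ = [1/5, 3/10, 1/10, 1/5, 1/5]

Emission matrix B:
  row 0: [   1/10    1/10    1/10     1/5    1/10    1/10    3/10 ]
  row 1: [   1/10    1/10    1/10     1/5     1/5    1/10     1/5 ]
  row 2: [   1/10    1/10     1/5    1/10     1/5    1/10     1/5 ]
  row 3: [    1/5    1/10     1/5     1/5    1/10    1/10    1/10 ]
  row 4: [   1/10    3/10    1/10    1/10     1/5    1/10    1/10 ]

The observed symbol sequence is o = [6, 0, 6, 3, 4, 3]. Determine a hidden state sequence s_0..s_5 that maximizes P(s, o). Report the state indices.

t=0: δ = [6.000e-02, 6.000e-02, 2.000e-02, 2.000e-02, 2.000e-02]  (obs o_0=6)
t=1: δ = [1.200e-03, 1.200e-03, 2.400e-03, 1.600e-03, 2.400e-03]  ψ = [1, 1, 1, 3, 0]  (obs o_1=0)
t=2: δ = [2.160e-04, 9.600e-05, 9.600e-05, 7.200e-05, 7.200e-05]  ψ = [4, 2, 1, 2, 2]  (obs o_2=6)
t=3: δ = [4.320e-06, 4.320e-06, 6.480e-06, 5.760e-06, 8.640e-06]  ψ = [0, 0, 0, 2, 0]  (obs o_3=3)
t=4: δ = [2.592e-07, 3.456e-07, 3.456e-07, 2.304e-07, 3.888e-07]  ψ = [4, 4, 1, 3, 2]  (obs o_4=4)
t=5: δ = [2.333e-08, 1.555e-08, 1.382e-08, 2.074e-08, 1.037e-08]  ψ = [4, 4, 1, 2, 0]  (obs o_5=3)
backtrack: best end state = 0; path = [0, 4, 0, 2, 4, 0]

path = [0, 4, 0, 2, 4, 0]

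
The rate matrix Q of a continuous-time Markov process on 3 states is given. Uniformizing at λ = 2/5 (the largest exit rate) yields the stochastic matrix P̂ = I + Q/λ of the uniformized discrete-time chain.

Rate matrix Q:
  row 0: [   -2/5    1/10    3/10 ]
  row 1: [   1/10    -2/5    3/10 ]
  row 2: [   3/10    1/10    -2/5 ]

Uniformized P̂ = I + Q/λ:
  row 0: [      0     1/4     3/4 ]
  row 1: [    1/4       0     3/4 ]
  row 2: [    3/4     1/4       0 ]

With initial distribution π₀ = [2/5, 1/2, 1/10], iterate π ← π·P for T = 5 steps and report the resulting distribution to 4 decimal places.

π = [0.2938, 0.1997, 0.5065]

t=0: π = [0.4000, 0.5000, 0.1000]
t=1: π = [0.2000, 0.1250, 0.6750]
t=2: π = [0.5375, 0.2188, 0.2438]
t=3: π = [0.2375, 0.1953, 0.5672]
t=4: π = [0.4742, 0.2012, 0.3246]
t=5: π = [0.2938, 0.1997, 0.5065]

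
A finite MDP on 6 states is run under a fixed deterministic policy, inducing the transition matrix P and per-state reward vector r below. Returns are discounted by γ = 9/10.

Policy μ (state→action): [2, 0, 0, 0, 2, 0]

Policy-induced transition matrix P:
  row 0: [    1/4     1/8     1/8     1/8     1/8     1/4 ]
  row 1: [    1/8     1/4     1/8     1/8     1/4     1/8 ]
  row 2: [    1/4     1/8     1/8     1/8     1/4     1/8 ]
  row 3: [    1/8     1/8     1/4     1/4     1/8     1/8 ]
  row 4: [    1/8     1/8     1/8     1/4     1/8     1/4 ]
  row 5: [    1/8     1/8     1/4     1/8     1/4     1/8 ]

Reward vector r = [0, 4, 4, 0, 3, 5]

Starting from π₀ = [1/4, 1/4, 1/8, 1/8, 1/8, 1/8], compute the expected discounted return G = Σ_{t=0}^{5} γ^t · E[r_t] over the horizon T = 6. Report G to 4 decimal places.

t=0: π = [0.2500, 0.2500, 0.1250, 0.1250, 0.1250, 0.1250], E[r] = 2.5000, γ^t·E[r] = 2.500000, running G = 2.500000
t=1: π = [0.1719, 0.1563, 0.1563, 0.1563, 0.1875, 0.1719], E[r] = 2.6719, γ^t·E[r] = 2.404688, running G = 4.904688
t=2: π = [0.1660, 0.1445, 0.1660, 0.1680, 0.1855, 0.1699], E[r] = 2.6484, γ^t·E[r] = 2.145234, running G = 7.049922
t=3: π = [0.1665, 0.1431, 0.1672, 0.1692, 0.1851, 0.1689], E[r] = 2.6411, γ^t·E[r] = 1.925372, running G = 8.975293
t=4: π = [0.1667, 0.1429, 0.1673, 0.1693, 0.1849, 0.1689], E[r] = 2.6400, γ^t·E[r] = 1.732134, running G = 10.707427
t=5: π = [0.1667, 0.1429, 0.1673, 0.1693, 0.1849, 0.1690], E[r] = 2.6400, γ^t·E[r] = 1.558882, running G = 12.266309

G = 12.2663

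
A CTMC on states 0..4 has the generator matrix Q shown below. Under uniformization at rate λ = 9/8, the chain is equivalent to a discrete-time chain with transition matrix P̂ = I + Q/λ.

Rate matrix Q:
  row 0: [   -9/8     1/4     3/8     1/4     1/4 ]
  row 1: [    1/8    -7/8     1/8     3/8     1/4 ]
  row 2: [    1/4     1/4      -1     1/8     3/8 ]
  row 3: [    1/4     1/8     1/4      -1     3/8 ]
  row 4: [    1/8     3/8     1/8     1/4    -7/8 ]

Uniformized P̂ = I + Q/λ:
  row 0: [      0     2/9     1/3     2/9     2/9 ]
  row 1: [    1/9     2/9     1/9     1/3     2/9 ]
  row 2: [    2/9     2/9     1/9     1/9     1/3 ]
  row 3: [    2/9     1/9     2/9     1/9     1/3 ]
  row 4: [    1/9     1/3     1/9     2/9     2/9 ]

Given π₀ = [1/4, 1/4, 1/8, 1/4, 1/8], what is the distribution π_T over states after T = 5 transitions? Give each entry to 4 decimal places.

t=0: π = [0.2500, 0.2500, 0.1250, 0.2500, 0.1250]
t=1: π = [0.1250, 0.2083, 0.1944, 0.2083, 0.2639]
t=2: π = [0.1420, 0.2284, 0.1620, 0.2006, 0.2670]
t=3: π = [0.1356, 0.2296, 0.1650, 0.2073, 0.2625]
t=4: π = [0.1374, 0.2284, 0.1643, 0.2064, 0.2636]
t=5: π = [0.1370, 0.2286, 0.1646, 0.2064, 0.2634]

π = [0.1370, 0.2286, 0.1646, 0.2064, 0.2634]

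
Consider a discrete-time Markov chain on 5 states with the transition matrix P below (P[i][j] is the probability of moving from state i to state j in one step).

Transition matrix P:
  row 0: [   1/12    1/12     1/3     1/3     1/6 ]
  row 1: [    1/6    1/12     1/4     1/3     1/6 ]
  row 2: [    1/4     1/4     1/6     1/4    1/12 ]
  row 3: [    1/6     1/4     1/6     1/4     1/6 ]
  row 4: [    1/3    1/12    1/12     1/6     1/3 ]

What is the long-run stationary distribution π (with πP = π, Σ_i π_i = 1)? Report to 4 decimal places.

Balance equations π_j = Σ_i π_i·P[i][j]:
  π_0 = 1/12·π_0 + 1/6·π_1 + 1/4·π_2 + 1/6·π_3 + 1/3·π_4
  π_1 = 1/12·π_0 + 1/12·π_1 + 1/4·π_2 + 1/4·π_3 + 1/12·π_4
  π_2 = 1/3·π_0 + 1/4·π_1 + 1/6·π_2 + 1/6·π_3 + 1/12·π_4
  π_3 = 1/3·π_0 + 1/3·π_1 + 1/4·π_2 + 1/4·π_3 + 1/6·π_4
  normalize: π_0 + π_1 + π_2 + π_3 + π_4 = 1
Solving the linear system gives exactly π = [527/2678, 3437/21424, 163/824, 709/2678, 297/1648].

π = [0.1968, 0.1604, 0.1978, 0.2647, 0.1802]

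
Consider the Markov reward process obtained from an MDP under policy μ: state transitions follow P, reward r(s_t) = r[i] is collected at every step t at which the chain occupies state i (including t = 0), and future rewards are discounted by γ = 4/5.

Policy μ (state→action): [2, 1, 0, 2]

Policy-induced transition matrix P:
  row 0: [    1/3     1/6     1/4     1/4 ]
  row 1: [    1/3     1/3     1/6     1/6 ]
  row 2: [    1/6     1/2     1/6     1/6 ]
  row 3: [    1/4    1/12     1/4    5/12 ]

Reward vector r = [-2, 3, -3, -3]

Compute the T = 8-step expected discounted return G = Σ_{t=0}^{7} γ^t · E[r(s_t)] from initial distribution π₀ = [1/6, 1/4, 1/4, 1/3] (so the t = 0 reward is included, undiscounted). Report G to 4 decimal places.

G = -5.0202

t=0: π = [0.1667, 0.2500, 0.2500, 0.3333], E[r] = -1.3333, γ^t·E[r] = -1.333333, running G = -1.333333
t=1: π = [0.2639, 0.2639, 0.2083, 0.2639], E[r] = -1.1528, γ^t·E[r] = -0.922222, running G = -2.255556
t=2: π = [0.2766, 0.2581, 0.2106, 0.2546], E[r] = -1.1748, γ^t·E[r] = -0.751852, running G = -3.007407
t=3: π = [0.2770, 0.2587, 0.2109, 0.2534], E[r] = -1.1709, γ^t·E[r] = -0.599506, running G = -3.606914
t=4: π = [0.2771, 0.2590, 0.2109, 0.2531], E[r] = -1.1691, γ^t·E[r] = -0.478851, running G = -4.085765
t=5: π = [0.2771, 0.2590, 0.2108, 0.2530], E[r] = -1.1687, γ^t·E[r] = -0.382973, running G = -4.468738
t=6: π = [0.2771, 0.2590, 0.2108, 0.2530], E[r] = -1.1687, γ^t·E[r] = -0.306365, running G = -4.775102
t=7: π = [0.2771, 0.2590, 0.2108, 0.2530], E[r] = -1.1687, γ^t·E[r] = -0.245089, running G = -5.020192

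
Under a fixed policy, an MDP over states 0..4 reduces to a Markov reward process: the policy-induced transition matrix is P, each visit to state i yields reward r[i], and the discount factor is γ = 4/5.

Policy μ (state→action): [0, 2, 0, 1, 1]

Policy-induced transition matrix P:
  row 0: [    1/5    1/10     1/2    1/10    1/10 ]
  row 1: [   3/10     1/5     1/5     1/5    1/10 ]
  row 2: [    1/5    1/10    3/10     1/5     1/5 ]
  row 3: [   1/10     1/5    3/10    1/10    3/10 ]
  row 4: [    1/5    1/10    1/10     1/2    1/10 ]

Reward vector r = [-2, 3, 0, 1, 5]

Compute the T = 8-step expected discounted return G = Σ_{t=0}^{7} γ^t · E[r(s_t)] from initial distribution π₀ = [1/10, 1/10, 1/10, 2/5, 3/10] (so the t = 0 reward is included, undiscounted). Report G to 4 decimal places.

t=0: π = [0.1000, 0.1000, 0.1000, 0.4000, 0.3000], E[r] = 2.0000, γ^t·E[r] = 2.000000, running G = 2.000000
t=1: π = [0.1700, 0.1500, 0.2500, 0.2400, 0.1900], E[r] = 1.3000, γ^t·E[r] = 1.040000, running G = 3.040000
t=2: π = [0.1910, 0.1390, 0.2810, 0.2160, 0.1730], E[r] = 1.1160, γ^t·E[r] = 0.714240, running G = 3.754240
t=3: π = [0.1923, 0.1355, 0.2897, 0.2112, 0.1713], E[r] = 1.0896, γ^t·E[r] = 0.557875, running G = 4.312115
t=4: π = [0.1924, 0.1347, 0.2907, 0.2110, 0.1712], E[r] = 1.0862, γ^t·E[r] = 0.444924, running G = 4.757039
t=5: π = [0.1924, 0.1346, 0.2908, 0.2110, 0.1713], E[r] = 1.0864, γ^t·E[r] = 0.355981, running G = 5.113020
t=6: π = [0.1924, 0.1346, 0.2908, 0.2110, 0.1713], E[r] = 1.0864, γ^t·E[r] = 0.284797, running G = 5.397817
t=7: π = [0.1924, 0.1346, 0.2908, 0.2110, 0.1713], E[r] = 1.0864, γ^t·E[r] = 0.227844, running G = 5.625661

G = 5.6257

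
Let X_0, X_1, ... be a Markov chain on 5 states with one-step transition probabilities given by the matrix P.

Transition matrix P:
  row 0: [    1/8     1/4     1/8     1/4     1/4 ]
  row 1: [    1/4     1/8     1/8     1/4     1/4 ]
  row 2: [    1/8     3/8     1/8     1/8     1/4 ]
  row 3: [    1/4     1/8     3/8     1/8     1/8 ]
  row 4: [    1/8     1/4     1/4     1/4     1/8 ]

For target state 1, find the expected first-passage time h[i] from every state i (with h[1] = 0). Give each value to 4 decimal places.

First-step conditioning: h[1] = 0; for i ≠ 1, h[i] = 1 + Σ_k P[i][k]·h[k].
  h[0] = 1 + 1/8·h[0] + 1/8·h[2] + 1/4·h[3] + 1/4·h[4]
  h[2] = 1 + 1/8·h[0] + 1/8·h[2] + 1/8·h[3] + 1/4·h[4]
  h[3] = 1 + 1/4·h[0] + 3/8·h[2] + 1/8·h[3] + 1/8·h[4]
  h[4] = 1 + 1/8·h[0] + 1/4·h[2] + 1/4·h[3] + 1/8·h[4]
Solving the 4×4 linear system over states ≠ 1 gives exactly h = [4, 0, 460/133, 576/133, 524/133] (h[1] = 0 is the target).

h = [4.0000, 0.0000, 3.4586, 4.3308, 3.9398]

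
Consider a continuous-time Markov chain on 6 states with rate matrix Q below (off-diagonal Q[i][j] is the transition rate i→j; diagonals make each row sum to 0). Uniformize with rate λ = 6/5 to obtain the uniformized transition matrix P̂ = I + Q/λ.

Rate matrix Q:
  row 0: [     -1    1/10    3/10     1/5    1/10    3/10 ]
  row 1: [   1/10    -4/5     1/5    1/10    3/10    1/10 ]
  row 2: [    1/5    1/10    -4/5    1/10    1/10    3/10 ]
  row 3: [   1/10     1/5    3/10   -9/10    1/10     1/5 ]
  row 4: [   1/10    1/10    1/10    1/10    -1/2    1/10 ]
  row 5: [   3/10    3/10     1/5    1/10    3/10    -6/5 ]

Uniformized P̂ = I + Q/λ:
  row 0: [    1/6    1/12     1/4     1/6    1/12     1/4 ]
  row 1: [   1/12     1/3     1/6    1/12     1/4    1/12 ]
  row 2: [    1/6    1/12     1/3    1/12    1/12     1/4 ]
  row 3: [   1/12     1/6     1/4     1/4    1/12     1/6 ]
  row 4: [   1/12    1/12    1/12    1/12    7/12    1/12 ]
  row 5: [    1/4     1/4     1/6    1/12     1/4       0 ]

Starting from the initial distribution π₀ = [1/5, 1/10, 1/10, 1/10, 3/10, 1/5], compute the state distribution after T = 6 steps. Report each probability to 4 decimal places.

t=0: π = [0.2000, 0.1000, 0.1000, 0.1000, 0.3000, 0.2000]
t=1: π = [0.1417, 0.1500, 0.1833, 0.1167, 0.2833, 0.1250]
t=2: π = [0.1313, 0.1514, 0.1951, 0.1146, 0.2708, 0.1368]
t=3: π = [0.1333, 0.1535, 0.1971, 0.1134, 0.2668, 0.1359]
t=4: π = [0.1335, 0.1538, 0.1978, 0.1133, 0.2650, 0.1365]
t=5: π = [0.1337, 0.1540, 0.1981, 0.1133, 0.2642, 0.1366]
t=6: π = [0.1338, 0.1540, 0.1983, 0.1134, 0.2639, 0.1367]

π = [0.1338, 0.1540, 0.1983, 0.1134, 0.2639, 0.1367]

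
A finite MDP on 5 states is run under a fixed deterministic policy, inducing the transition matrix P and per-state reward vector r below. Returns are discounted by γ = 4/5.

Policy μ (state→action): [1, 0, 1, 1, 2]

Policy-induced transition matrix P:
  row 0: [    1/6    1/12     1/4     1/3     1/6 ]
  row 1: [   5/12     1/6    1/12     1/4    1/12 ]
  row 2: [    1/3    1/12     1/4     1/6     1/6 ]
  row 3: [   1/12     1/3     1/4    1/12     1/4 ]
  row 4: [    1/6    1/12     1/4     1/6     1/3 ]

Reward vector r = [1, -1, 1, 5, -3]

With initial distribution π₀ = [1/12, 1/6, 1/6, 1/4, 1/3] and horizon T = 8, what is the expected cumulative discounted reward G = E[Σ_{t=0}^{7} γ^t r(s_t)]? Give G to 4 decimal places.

G = 2.3274

t=0: π = [0.0833, 0.1667, 0.1667, 0.2500, 0.3333], E[r] = 0.3333, γ^t·E[r] = 0.333333, running G = 0.333333
t=1: π = [0.2153, 0.1597, 0.2222, 0.1736, 0.2292], E[r] = 0.4583, γ^t·E[r] = 0.366667, running G = 0.700000
t=2: π = [0.2292, 0.1400, 0.2234, 0.2014, 0.2060], E[r] = 0.7014, γ^t·E[r] = 0.448889, running G = 1.148889
t=3: π = [0.2221, 0.1454, 0.2267, 0.1997, 0.2061], E[r] = 0.6838, γ^t·E[r] = 0.350123, running G = 1.499012
t=4: π = [0.2241, 0.1454, 0.2258, 0.1992, 0.2056], E[r] = 0.6836, γ^t·E[r] = 0.280020, running G = 1.779032
t=5: π = [0.2240, 0.1452, 0.2258, 0.1995, 0.2054], E[r] = 0.6861, γ^t·E[r] = 0.224810, running G = 2.003842
t=6: π = [0.2240, 0.1453, 0.2258, 0.1995, 0.2054], E[r] = 0.6856, γ^t·E[r] = 0.179721, running G = 2.183563
t=7: π = [0.2240, 0.1453, 0.2258, 0.1995, 0.2054], E[r] = 0.6856, γ^t·E[r] = 0.143787, running G = 2.327350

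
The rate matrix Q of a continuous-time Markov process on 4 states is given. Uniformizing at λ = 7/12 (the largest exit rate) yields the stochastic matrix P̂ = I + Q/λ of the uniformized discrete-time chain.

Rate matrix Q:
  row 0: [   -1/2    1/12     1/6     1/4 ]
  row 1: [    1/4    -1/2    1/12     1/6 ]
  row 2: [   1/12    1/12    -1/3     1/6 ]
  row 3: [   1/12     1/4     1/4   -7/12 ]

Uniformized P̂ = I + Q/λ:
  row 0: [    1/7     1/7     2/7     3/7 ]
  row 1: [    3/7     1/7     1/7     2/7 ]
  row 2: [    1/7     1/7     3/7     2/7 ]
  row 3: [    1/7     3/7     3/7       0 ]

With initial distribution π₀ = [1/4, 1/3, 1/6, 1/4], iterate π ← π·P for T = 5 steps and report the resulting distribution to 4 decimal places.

t=0: π = [0.2500, 0.3333, 0.1667, 0.2500]
t=1: π = [0.2381, 0.2143, 0.2976, 0.2500]
t=2: π = [0.2041, 0.2143, 0.3333, 0.2483]
t=3: π = [0.2041, 0.2138, 0.3382, 0.2439]
t=4: π = [0.2039, 0.2126, 0.3383, 0.2452]
t=5: π = [0.2036, 0.2129, 0.3387, 0.2448]

π = [0.2036, 0.2129, 0.3387, 0.2448]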